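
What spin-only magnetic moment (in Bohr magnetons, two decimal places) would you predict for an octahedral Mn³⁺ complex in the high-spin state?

4.90 Bohr magnetons

Mn is in group 7, so Mn³⁺ is d⁴ (7 − 3 = 4).
Configuration: t₂g³ eg¹ → 4 unpaired electrons.
μ(spin-only) = √[4(4+2)] = √24 ≈ 4.90 Bohr magnetons.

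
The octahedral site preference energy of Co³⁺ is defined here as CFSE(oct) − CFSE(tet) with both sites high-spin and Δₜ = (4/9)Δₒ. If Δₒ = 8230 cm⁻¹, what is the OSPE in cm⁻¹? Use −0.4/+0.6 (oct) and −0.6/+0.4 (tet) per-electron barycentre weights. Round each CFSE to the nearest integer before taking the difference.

-1097

Co sits in group 9; removing 3 electrons leaves Co³⁺ with 9 − 3 = 6 d electrons.
In an octahedral site d⁶ (HS) is t2g^4 e_g^2, giving CFSE(oct) = -0.4Δₒ = -3292 cm⁻¹.
Tetrahedral e^3 t2^3 gives -0.6Δₜ = -0.6 × (4/9) × 8230 = -2195 cm⁻¹.
Subtracting, OSPE = -3292 − (-2195) = -1097 cm⁻¹.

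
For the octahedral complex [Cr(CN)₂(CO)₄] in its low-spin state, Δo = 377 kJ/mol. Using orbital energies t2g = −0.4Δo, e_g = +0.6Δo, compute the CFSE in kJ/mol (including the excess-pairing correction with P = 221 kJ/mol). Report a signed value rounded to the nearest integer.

-382

Ligand charges: 2×(-1) from CN⁻ and 4×(+0) from CO sum to -2; with overall charge +0, Cr is +2.
Group 6 minus oxidation state +2 gives a d⁴ configuration for Cr²⁺.
The d⁴ electrons fill as t2g^4 e_g^0.
CFSE(orbital) = 4×(-0.4Δo) + 0×(0.6Δo) = -1.6Δo; with Δo = 377 kJ/mol that is -603 kJ/mol.
Pairing penalty: 1 pair vs 0 in the high-spin reference → 1 extra × P = 221 kJ/mol.
Overall CFSE = -603 + 221 = -382 kJ/mol.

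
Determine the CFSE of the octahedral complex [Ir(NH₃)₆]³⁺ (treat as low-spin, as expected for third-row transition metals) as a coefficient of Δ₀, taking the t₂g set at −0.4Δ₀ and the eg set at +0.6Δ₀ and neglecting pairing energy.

-2.4 Δ₀

NH₃ is neutral, so the +3 overall charge sits on Ir: oxidation state +3.
Ir is in group 9, so Ir³⁺ is d⁶ (9 − 3 = 6).
Configuration: t₂g⁶ eg⁰.
CFSE = 6(-0.4Δ₀) + 0(0.6Δ₀) = -2.4Δ₀ + 0.0Δ₀ = -2.4Δ₀.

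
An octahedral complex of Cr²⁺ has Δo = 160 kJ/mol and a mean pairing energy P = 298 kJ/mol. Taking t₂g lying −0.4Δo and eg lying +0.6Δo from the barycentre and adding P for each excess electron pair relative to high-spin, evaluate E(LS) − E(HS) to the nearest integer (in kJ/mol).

Cr sits in group 6; removing 2 electrons leaves Cr²⁺ with 6 − 2 = 4 d electrons.
In the high-spin limit (t₂g³ eg¹) the orbital term is -0.6Δo = -96 kJ/mol, with no excess pairing.
Low-spin: t₂g⁴ eg⁰, orbital CFSE = -1.6Δo = -256 kJ/mol; plus 1 excess pair × P = +298 kJ/mol; total 42 kJ/mol.
Thus E(LS) − E(HS) = 138 kJ/mol.

138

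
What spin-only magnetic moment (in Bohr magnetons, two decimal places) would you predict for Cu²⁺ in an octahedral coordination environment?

Cu sits in group 11; removing 2 electrons leaves Cu²⁺ with 11 − 2 = 9 d electrons.
Configuration: t2g^6 e_g^3 → 1 unpaired electron.
μ(spin-only) = √[1(1+2)] = √3 ≈ 1.73 Bohr magnetons.

1.73 Bohr magnetons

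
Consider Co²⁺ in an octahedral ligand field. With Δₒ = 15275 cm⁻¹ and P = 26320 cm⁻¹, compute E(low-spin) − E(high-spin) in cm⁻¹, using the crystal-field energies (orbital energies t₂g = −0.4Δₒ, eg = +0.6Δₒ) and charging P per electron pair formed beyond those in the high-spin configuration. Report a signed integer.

Co²⁺: group 9, so d-count = 9 − 2 = 7.
High-spin: t₂g⁵ eg², CFSE = -0.8Δₒ = -12220 cm⁻¹.
Low-spin: t₂g⁶ eg¹, orbital CFSE = -1.8Δₒ = -27495 cm⁻¹; plus 1 excess pair × P = +26320 cm⁻¹; total -1175 cm⁻¹.
Thus E(LS) − E(HS) = 11045 cm⁻¹.

11045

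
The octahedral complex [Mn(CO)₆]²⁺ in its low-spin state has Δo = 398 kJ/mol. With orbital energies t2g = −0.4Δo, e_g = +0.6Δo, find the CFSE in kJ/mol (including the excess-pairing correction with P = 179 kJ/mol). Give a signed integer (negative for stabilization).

-438

CO is neutral, so the +2 overall charge sits on Mn: oxidation state +2.
Mn²⁺: group 7, so d-count = 7 − 2 = 5.
Configuration: t2g^5 e_g^0.
CFSE(orbital) = 5×(-0.4Δo) + 0×(0.6Δo) = -2.0Δo; with Δo = 398 kJ/mol that is -796 kJ/mol.
High-spin d⁵ would be t2g^3 e_g^2 with 0 pairs; low-spin has 2, so 2 excess pairs cost +2P = +358 kJ/mol.
Combining: -796 + 358 = -438 kJ/mol.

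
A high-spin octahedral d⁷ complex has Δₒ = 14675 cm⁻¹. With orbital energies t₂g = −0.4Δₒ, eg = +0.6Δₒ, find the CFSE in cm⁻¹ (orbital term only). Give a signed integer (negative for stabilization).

The d⁷ electrons fill as t₂g⁵ eg².
The orbital stabilization is -0.8Δₒ = -0.8 × 14675 = -11740 cm⁻¹.

-11740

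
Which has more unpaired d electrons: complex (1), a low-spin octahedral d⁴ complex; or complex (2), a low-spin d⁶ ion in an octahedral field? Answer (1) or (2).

(1): t2g^4 e_g^0 → 2 unpaired.
(2): t2g^6 e_g^0 → 0 unpaired.
So (1) has more unpaired electrons.

(1)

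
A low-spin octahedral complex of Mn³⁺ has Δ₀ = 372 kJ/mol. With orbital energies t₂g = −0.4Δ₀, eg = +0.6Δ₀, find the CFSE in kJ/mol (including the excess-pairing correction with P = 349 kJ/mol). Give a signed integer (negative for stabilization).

-246

Mn³⁺: group 7, so d-count = 7 − 3 = 4.
Electron filling gives t₂g⁴ eg⁰.
Orbital CFSE = 4(-0.4) + 0(0.6) = -1.6Δ₀ = -1.6 × 372 = -595 kJ/mol.
Pairing penalty: 1 pair vs 0 in the high-spin reference → 1 extra × P = 349 kJ/mol.
Combining: -595 + 349 = -246 kJ/mol.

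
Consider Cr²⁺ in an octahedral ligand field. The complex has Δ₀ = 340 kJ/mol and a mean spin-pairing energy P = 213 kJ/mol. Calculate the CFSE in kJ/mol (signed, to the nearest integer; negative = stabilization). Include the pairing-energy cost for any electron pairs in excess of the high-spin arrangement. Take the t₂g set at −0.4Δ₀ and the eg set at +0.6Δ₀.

-331

Cr sits in group 6; removing 2 electrons leaves Cr²⁺ with 6 − 2 = 4 d electrons.
Since Δ₀ = 340 kJ/mol > P = 213 kJ/mol, the complex adopts the low-spin configuration.
Filling d⁴ accordingly: t₂g⁴ eg⁰.
Orbital CFSE = -1.6Δ₀ = -1.6 × 340 = -544 kJ/mol.
Excess pairs vs high-spin: 1 − 0 = 1; pairing cost = +213 kJ/mol.
Net CFSE = -544 + 213 = -331 kJ/mol.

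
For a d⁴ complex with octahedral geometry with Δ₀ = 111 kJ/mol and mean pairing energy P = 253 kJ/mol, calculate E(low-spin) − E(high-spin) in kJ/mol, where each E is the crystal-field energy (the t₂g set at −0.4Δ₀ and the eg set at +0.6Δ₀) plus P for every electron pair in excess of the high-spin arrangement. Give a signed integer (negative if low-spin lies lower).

High-spin d⁴ fills as t₂g³ eg¹ with CFSE 3(−0.4) + 1(+0.6) = -0.6Δ₀ = -67 kJ/mol.
Low-spin t₂g⁴ eg⁰ gives -1.6Δ₀ = -178 kJ/mol, but forming 1 extra pair costs 1P = 253 kJ/mol, so E(LS) = -178 + 253 = 75 kJ/mol.
E(LS) − E(HS) = 75 − (-67) = 142 kJ/mol.

142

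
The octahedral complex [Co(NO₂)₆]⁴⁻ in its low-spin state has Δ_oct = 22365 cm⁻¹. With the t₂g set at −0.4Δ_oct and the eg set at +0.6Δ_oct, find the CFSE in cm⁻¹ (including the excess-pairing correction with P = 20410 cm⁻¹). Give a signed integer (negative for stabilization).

Each NO₂⁻ contributes -1; 6 × (-1) = -6. With overall charge -4, Co is in the +2 oxidation state.
Co²⁺: group 9, so d-count = 9 − 2 = 7.
The d⁷ electrons fill as t₂g⁶ eg¹.
CFSE(orbital) = 6×(-0.4Δ_oct) + 1×(0.6Δ_oct) = -1.8Δ_oct; with Δ_oct = 22365 cm⁻¹ that is -40257 cm⁻¹.
Relative to high-spin t₂g⁵ eg² (2 paired), the low-spin configuration has 1 additional pair, contributing +1 × 20410 = +20410 cm⁻¹.
Net CFSE = -40257 + 20410 = -19847 cm⁻¹.

-19847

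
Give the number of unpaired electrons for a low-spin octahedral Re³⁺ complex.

2

Re sits in group 7; removing 3 electrons leaves Re³⁺ with 7 − 3 = 4 d electrons.
Configuration: t₂g⁴ eg⁰, giving 2 unpaired electrons.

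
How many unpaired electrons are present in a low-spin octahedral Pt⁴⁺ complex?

0

Pt⁴⁺: group 10, so d-count = 10 − 4 = 6.
Configuration: t₂g⁶ eg⁰, giving 0 unpaired electrons.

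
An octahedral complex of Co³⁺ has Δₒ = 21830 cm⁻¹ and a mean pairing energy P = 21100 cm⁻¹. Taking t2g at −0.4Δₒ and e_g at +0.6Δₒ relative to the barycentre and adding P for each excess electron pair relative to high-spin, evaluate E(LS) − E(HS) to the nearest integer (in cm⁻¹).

Co sits in group 9; removing 3 electrons leaves Co³⁺ with 9 − 3 = 6 d electrons.
High-spin d⁶ fills as t2g^4 e_g^2 with CFSE 4(−0.4) + 2(+0.6) = -0.4Δₒ = -8732 cm⁻¹.
For low-spin the configuration is t2g^6 e_g^0: orbital energy -2.4 × 21830 = -52392 cm⁻¹, and 2 additional pairs relative to high-spin add 42200 cm⁻¹, giving -10192 cm⁻¹.
Thus E(LS) − E(HS) = -1460 cm⁻¹.

-1460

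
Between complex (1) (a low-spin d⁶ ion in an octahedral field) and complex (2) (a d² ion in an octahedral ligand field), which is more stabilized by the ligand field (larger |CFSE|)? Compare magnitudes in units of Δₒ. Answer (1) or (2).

(1)

(1): t2g^6 e_g^0, CFSE = -2.4Δₒ.
(2): For octahedral d² the high- and low-spin configurations coincide; t₂g² eg⁰, CFSE = -0.8Δₒ.
So (1) has the larger |CFSE|.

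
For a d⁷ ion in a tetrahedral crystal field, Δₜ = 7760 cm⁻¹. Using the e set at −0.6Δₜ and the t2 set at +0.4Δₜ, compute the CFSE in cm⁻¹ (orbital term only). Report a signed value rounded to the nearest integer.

Tetrahedral fields are weak (Δₜ ≈ 4/9 Δₒ), so electrons fill high-spin.
The d⁷ electrons fill as e^4 t2^3.
The orbital stabilization is -1.2Δₜ = -1.2 × 7760 = -9312 cm⁻¹.

-9312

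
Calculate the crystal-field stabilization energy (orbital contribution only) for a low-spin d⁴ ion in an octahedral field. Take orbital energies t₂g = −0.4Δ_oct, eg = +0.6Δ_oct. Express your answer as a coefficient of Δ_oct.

Configuration: t₂g⁴ eg⁰.
CFSE = 4(-0.4Δ_oct) + 0(0.6Δ_oct) = -1.6Δ_oct + 0.0Δ_oct = -1.6Δ_oct.

-1.6 Δ_oct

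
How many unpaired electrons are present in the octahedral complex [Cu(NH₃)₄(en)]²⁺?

1

Ligand charges: 4×(+0) from NH₃ and 1×(+0) from en sum to +0; with overall charge +2, Cu is +2.
Cu is in group 11, so Cu²⁺ is d⁹ (11 − 2 = 9).
Configuration: t₂g⁶ eg³, giving 1 unpaired electron.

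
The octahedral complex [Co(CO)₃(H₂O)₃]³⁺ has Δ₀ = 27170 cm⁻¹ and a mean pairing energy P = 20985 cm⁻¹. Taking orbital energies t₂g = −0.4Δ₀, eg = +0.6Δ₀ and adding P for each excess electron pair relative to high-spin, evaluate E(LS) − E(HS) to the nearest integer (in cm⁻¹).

Ligand charges: 3×(+0) from CO and 3×(+0) from H₂O sum to +0; with overall charge +3, Co is +3.
Group 9 minus oxidation state +3 gives a d⁶ configuration for Co³⁺.
High-spin: t₂g⁴ eg², CFSE = -0.4Δ₀ = -10868 cm⁻¹.
For low-spin the configuration is t₂g⁶ eg⁰: orbital energy -2.4 × 27170 = -65208 cm⁻¹, and 2 additional pairs relative to high-spin add 41970 cm⁻¹, giving -23238 cm⁻¹.
Thus E(LS) − E(HS) = -12370 cm⁻¹.

-12370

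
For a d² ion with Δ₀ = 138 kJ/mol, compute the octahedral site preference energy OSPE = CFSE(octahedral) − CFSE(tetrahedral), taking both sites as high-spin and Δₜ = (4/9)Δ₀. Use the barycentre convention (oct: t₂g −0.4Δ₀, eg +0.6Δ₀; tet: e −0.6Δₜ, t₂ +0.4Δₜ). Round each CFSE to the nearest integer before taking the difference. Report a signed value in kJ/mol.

Octahedral high-spin t₂g² eg⁰: CFSE = -0.8 × 138 = -110 kJ/mol.
Tetrahedral: e² t₂⁰, CFSE = 2(−0.6) + 0(+0.4) = -1.2Δₜ = -1.2 × (4/9) × 138 = -74 kJ/mol.
Subtracting, OSPE = -110 − (-74) = -36 kJ/mol.

-36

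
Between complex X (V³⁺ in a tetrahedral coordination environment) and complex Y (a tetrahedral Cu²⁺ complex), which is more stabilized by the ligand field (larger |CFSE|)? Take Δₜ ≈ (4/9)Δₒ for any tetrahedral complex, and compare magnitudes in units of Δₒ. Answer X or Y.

X

X: V is in group 5, so V³⁺ is d² (5 − 3 = 2); Tetrahedral fields are weak (Δₜ ≈ 4/9 Δₒ), so electrons fill high-spin; e^2 t2^0, CFSE = -1.2Δₜ ≈ -0.53Δₒ.
Y: Cu sits in group 11; removing 2 electrons leaves Cu²⁺ with 11 − 2 = 9 d electrons; Tetrahedral splitting is small, so the complex is high-spin; e⁴ t₂⁵, CFSE = -0.4Δₜ ≈ -0.18Δₒ.
So X has the larger |CFSE|.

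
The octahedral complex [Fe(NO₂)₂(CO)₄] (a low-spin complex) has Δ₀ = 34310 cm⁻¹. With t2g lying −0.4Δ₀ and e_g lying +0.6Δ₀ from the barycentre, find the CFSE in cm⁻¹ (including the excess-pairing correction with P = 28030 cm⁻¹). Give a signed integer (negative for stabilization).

Ligand charges: 2×(-1) from NO₂⁻ and 4×(+0) from CO sum to -2; with overall charge +0, Fe is +2.
Fe²⁺: group 8, so d-count = 8 − 2 = 6.
Configuration: t2g^6 e_g^0.
The orbital stabilization is -2.4Δ₀ = -2.4 × 34310 = -82344 cm⁻¹.
Pairing penalty: 3 pairs vs 1 in the high-spin reference → 2 extra × P = 56060 cm⁻¹.
Net CFSE = -82344 + 56060 = -26284 cm⁻¹.

-26284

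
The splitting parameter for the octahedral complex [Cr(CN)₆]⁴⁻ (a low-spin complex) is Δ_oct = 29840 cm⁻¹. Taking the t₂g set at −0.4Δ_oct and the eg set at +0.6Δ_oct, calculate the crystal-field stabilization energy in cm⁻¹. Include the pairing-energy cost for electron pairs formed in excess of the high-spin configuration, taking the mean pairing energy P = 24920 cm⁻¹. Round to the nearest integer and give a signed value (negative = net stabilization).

Each CN⁻ contributes -1; 6 × (-1) = -6. With overall charge -4, Cr is in the +2 oxidation state.
Cr is in group 6, so Cr²⁺ is d⁴ (6 − 2 = 4).
The d⁴ electrons fill as t₂g⁴ eg⁰.
CFSE(orbital) = 4×(-0.4Δ_oct) + 0×(0.6Δ_oct) = -1.6Δ_oct; with Δ_oct = 29840 cm⁻¹ that is -47744 cm⁻¹.
High-spin d⁴ would be t₂g³ eg¹ with 0 pairs; low-spin has 1, so 1 excess pair costs +1P = +24920 cm⁻¹.
Combining: -47744 + 24920 = -22824 cm⁻¹.

-22824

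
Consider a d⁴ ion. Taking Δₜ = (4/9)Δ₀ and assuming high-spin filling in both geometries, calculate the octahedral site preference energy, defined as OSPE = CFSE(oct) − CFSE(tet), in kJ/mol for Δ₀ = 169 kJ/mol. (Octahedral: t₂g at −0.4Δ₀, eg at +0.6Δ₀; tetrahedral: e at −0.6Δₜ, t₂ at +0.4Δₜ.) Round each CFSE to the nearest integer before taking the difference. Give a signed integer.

-71

Octahedral high-spin t₂g³ eg¹: CFSE = -0.6 × 169 = -101 kJ/mol.
In a tetrahedral site the filling is e² t₂²: CFSE(tet) = -0.4Δₜ = -0.4 × (4/9)(169) = -30 kJ/mol.
OSPE = CFSE(oct) − CFSE(tet) = -101 − (-30) = -71 kJ/mol.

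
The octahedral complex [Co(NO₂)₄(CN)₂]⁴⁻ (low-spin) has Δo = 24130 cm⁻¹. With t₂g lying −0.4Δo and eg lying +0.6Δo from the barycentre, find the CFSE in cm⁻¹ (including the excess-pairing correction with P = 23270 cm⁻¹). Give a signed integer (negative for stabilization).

Ligand charges: 4×(-1) from NO₂⁻ and 2×(-1) from CN⁻ sum to -6; with overall charge -4, Co is +2.
Co sits in group 9; removing 2 electrons leaves Co²⁺ with 9 − 2 = 7 d electrons.
Configuration: t₂g⁶ eg¹.
Orbital CFSE = 6(-0.4) + 1(0.6) = -1.8Δo = -1.8 × 24130 = -43434 cm⁻¹.
Pairing penalty: 3 pairs vs 2 in the high-spin reference → 1 extra × P = 23270 cm⁻¹.
Net CFSE = -43434 + 23270 = -20164 cm⁻¹.

-20164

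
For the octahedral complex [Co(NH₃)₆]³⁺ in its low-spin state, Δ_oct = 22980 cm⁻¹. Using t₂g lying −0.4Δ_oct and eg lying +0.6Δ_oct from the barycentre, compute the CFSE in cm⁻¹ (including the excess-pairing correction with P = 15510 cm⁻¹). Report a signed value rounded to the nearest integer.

-24132

NH₃ is neutral, so the +3 overall charge sits on Co: oxidation state +3.
Group 9 minus oxidation state +3 gives a d⁶ configuration for Co³⁺.
The d⁶ electrons fill as t₂g⁶ eg⁰.
The orbital stabilization is -2.4Δ_oct = -2.4 × 22980 = -55152 cm⁻¹.
High-spin d⁶ would be t₂g⁴ eg² with 1 pair; low-spin has 3, so 2 excess pairs cost +2P = +31020 cm⁻¹.
Overall CFSE = -55152 + 31020 = -24132 cm⁻¹.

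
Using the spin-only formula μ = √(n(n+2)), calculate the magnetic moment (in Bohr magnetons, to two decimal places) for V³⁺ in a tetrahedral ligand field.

2.83 Bohr magnetons

V sits in group 5; removing 3 electrons leaves V³⁺ with 5 − 3 = 2 d electrons.
With tetrahedral geometry the complex is necessarily high-spin.
Configuration: e^2 t2^0 → 2 unpaired electrons.
μ(spin-only) = √[2(2+2)] = √8 ≈ 2.83 Bohr magnetons.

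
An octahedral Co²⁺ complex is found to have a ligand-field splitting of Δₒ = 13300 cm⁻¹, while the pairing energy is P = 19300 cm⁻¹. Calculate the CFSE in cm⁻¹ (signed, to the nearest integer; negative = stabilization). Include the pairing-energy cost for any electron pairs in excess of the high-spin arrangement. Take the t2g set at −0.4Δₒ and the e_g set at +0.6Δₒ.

Group 9 minus oxidation state +2 gives a d⁷ configuration for Co²⁺.
Since Δₒ = 13300 cm⁻¹ < P = 19300 cm⁻¹, the complex adopts the high-spin configuration.
That gives t2g^5 e_g^2.
Orbital CFSE = -0.8Δₒ = -0.8 × 13300 = -10640 cm⁻¹.
High-spin has no excess pairs, so no pairing correction applies.

-10640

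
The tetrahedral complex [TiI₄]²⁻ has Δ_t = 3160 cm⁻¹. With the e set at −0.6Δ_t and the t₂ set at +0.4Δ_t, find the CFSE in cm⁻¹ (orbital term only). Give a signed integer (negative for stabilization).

Each I⁻ contributes -1; 4 × (-1) = -4. With overall charge -2, Ti is in the +2 oxidation state.
Group 4 minus oxidation state +2 gives a d² configuration for Ti²⁺.
Tetrahedral splitting is small, so the complex is high-spin.
The d² electrons fill as e² t₂⁰.
Orbital CFSE = 2(-0.6) + 0(0.4) = -1.2Δ_t = -1.2 × 3160 = -3792 cm⁻¹.

-3792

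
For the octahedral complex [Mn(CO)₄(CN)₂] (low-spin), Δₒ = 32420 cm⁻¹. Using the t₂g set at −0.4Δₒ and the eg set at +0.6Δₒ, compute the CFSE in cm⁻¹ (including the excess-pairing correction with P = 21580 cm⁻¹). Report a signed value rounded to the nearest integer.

-21680

Ligand charges: 4×(+0) from CO and 2×(-1) from CN⁻ sum to -2; with overall charge +0, Mn is +2.
Group 7 minus oxidation state +2 gives a d⁵ configuration for Mn²⁺.
Configuration: t₂g⁵ eg⁰.
CFSE(orbital) = 5×(-0.4Δₒ) + 0×(0.6Δₒ) = -2.0Δₒ; with Δₒ = 32420 cm⁻¹ that is -64840 cm⁻¹.
High-spin d⁵ would be t₂g³ eg² with 0 pairs; low-spin has 2, so 2 excess pairs cost +2P = +43160 cm⁻¹.
Net CFSE = -64840 + 43160 = -21680 cm⁻¹.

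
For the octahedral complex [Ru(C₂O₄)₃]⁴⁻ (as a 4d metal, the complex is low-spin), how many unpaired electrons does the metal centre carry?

0

Each C₂O₄²⁻ contributes -2; 3 × (-2) = -6. With overall charge -4, Ru is in the +2 oxidation state.
Ru²⁺: group 8, so d-count = 8 − 2 = 6.
Configuration: t₂g⁶ eg⁰, giving 0 unpaired electrons.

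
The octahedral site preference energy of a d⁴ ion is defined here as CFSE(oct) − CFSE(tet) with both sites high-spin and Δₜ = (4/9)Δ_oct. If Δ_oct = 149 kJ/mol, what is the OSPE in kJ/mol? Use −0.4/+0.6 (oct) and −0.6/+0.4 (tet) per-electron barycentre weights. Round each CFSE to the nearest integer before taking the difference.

Octahedral (high-spin): t₂g³ eg¹, CFSE = 3(−0.4) + 1(+0.6) = -0.6Δ_oct = -0.6 × 149 = -89 kJ/mol.
Tetrahedral e² t₂² gives -0.4Δₜ = -0.4 × (4/9) × 149 = -26 kJ/mol.
OSPE = CFSE(oct) − CFSE(tet) = -89 − (-26) = -63 kJ/mol.

-63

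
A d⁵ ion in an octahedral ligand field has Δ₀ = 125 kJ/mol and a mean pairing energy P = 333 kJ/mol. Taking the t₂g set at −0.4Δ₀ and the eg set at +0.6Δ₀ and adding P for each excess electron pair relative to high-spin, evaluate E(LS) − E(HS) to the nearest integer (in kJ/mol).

416

In the high-spin limit (t₂g³ eg²) the orbital term is 0.0Δ₀ = 0 kJ/mol, with no excess pairing.
Low-spin: t₂g⁵ eg⁰, orbital CFSE = -2.0Δ₀ = -250 kJ/mol; plus 2 excess pairs × P = +666 kJ/mol; total 416 kJ/mol.
E(LS) − E(HS) = 416 − (0) = 416 kJ/mol.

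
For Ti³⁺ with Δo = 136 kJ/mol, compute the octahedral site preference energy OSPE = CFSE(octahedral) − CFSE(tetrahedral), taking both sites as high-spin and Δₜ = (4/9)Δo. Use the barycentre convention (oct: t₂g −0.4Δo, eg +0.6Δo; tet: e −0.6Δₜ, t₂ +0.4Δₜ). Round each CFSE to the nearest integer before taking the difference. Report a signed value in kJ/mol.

Group 4 minus oxidation state +3 gives a d¹ configuration for Ti³⁺.
Octahedral high-spin t₂g¹ eg⁰: CFSE = -0.4 × 136 = -54 kJ/mol.
In a tetrahedral site the filling is e¹ t₂⁰: CFSE(tet) = -0.6Δₜ = -0.6 × (4/9)(136) = -36 kJ/mol.
OSPE = CFSE(oct) − CFSE(tet) = -54 − (-36) = -18 kJ/mol.

-18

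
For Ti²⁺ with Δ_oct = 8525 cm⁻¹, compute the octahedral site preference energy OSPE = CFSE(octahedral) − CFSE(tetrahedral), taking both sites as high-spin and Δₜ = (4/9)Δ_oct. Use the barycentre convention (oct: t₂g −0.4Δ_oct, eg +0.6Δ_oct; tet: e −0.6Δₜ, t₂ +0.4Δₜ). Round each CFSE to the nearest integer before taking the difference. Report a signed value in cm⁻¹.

Ti²⁺: group 4, so d-count = 4 − 2 = 2.
In an octahedral site d² (HS) is t2g^2 e_g^0, giving CFSE(oct) = -0.8Δ_oct = -6820 cm⁻¹.
Tetrahedral e^2 t2^0 gives -1.2Δₜ = -1.2 × (4/9) × 8525 = -4547 cm⁻¹.
Subtracting, OSPE = -6820 − (-4547) = -2273 cm⁻¹.

-2273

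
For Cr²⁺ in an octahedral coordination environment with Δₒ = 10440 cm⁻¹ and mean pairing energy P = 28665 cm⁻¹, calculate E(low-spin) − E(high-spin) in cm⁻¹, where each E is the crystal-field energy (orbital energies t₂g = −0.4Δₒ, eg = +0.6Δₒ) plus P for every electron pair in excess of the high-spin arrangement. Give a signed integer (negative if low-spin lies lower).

Cr sits in group 6; removing 2 electrons leaves Cr²⁺ with 6 − 2 = 4 d electrons.
High-spin: t₂g³ eg¹, CFSE = -0.6Δₒ = -6264 cm⁻¹.
Low-spin: t₂g⁴ eg⁰, orbital CFSE = -1.6Δₒ = -16704 cm⁻¹; plus 1 excess pair × P = +28665 cm⁻¹; total 11961 cm⁻¹.
The difference is 11961 − (-6264) = 18225 cm⁻¹, so high-spin lies lower.

18225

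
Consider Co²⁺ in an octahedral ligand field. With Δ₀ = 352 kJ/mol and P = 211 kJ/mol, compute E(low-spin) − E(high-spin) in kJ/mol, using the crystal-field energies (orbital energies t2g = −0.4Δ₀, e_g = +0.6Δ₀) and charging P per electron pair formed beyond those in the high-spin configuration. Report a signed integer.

Co²⁺: group 9, so d-count = 9 − 2 = 7.
High-spin: t2g^5 e_g^2, CFSE = -0.8Δ₀ = -282 kJ/mol.
Low-spin: t2g^6 e_g^1, orbital CFSE = -1.8Δ₀ = -634 kJ/mol; plus 1 excess pair × P = +211 kJ/mol; total -423 kJ/mol.
Thus E(LS) − E(HS) = -141 kJ/mol.

-141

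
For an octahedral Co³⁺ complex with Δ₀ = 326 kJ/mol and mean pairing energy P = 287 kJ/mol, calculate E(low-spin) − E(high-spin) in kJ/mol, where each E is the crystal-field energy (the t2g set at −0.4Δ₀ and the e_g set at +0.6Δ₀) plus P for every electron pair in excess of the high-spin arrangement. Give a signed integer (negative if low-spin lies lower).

Co sits in group 9; removing 3 electrons leaves Co³⁺ with 9 − 3 = 6 d electrons.
In the high-spin limit (t2g^4 e_g^2) the orbital term is -0.4Δ₀ = -130 kJ/mol, with no excess pairing.
For low-spin the configuration is t2g^6 e_g^0: orbital energy -2.4 × 326 = -782 kJ/mol, and 2 additional pairs relative to high-spin add 574 kJ/mol, giving -208 kJ/mol.
E(LS) − E(HS) = -208 − (-130) = -78 kJ/mol.

-78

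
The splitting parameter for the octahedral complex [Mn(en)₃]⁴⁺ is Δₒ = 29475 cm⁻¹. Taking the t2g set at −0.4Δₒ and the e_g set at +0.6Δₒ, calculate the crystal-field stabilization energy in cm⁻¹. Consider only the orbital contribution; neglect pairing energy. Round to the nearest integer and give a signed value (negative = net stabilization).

en is neutral, so the +4 overall charge sits on Mn: oxidation state +4.
Mn is in group 7, so Mn⁴⁺ is d³ (7 − 4 = 3).
For octahedral d³ the high- and low-spin configurations coincide.
Configuration: t2g^3 e_g^0.
The orbital stabilization is -1.2Δₒ = -1.2 × 29475 = -35370 cm⁻¹.

-35370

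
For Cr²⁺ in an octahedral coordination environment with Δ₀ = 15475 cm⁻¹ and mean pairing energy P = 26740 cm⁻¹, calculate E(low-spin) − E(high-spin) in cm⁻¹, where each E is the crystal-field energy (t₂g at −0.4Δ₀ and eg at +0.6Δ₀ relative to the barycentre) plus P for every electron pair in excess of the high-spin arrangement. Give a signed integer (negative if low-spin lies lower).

11265

Cr sits in group 6; removing 2 electrons leaves Cr²⁺ with 6 − 2 = 4 d electrons.
In the high-spin limit (t₂g³ eg¹) the orbital term is -0.6Δ₀ = -9285 cm⁻¹, with no excess pairing.
Low-spin t₂g⁴ eg⁰ gives -1.6Δ₀ = -24760 cm⁻¹, but forming 1 extra pair costs 1P = 26740 cm⁻¹, so E(LS) = -24760 + 26740 = 1980 cm⁻¹.
E(LS) − E(HS) = 1980 − (-9285) = 11265 cm⁻¹.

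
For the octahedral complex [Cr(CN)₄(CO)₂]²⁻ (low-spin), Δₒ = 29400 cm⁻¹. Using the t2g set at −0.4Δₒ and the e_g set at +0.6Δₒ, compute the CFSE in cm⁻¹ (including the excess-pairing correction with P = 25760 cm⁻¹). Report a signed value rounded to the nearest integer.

-21280

Ligand charges: 4×(-1) from CN⁻ and 2×(+0) from CO sum to -4; with overall charge -2, Cr is +2.
Group 6 minus oxidation state +2 gives a d⁴ configuration for Cr²⁺.
Electron filling gives t2g^4 e_g^0.
The orbital stabilization is -1.6Δₒ = -1.6 × 29400 = -47040 cm⁻¹.
Pairing penalty: 1 pair vs 0 in the high-spin reference → 1 extra × P = 25760 cm⁻¹.
Net CFSE = -47040 + 25760 = -21280 cm⁻¹.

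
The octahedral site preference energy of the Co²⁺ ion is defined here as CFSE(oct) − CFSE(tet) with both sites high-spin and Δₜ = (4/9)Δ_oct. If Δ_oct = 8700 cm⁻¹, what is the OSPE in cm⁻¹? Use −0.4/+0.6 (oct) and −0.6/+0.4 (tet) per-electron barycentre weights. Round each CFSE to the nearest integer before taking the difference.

Group 9 minus oxidation state +2 gives a d⁷ configuration for Co²⁺.
Octahedral (high-spin): t₂g⁵ eg², CFSE = 5(−0.4) + 2(+0.6) = -0.8Δ_oct = -0.8 × 8700 = -6960 cm⁻¹.
Tetrahedral: e⁴ t₂³, CFSE = 4(−0.6) + 3(+0.4) = -1.2Δₜ = -1.2 × (4/9) × 8700 = -4640 cm⁻¹.
Subtracting, OSPE = -6960 − (-4640) = -2320 cm⁻¹.

-2320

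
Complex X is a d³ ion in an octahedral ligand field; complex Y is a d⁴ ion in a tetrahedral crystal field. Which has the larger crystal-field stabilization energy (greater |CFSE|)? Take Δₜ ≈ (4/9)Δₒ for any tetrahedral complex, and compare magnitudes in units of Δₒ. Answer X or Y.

X

X: t₂g³ eg⁰, CFSE = -1.2Δₒ.
Y: Tetrahedral splitting is small, so the complex is high-spin; e² t₂², CFSE = -0.4Δₜ ≈ -0.18Δₒ.
So X has the larger |CFSE|.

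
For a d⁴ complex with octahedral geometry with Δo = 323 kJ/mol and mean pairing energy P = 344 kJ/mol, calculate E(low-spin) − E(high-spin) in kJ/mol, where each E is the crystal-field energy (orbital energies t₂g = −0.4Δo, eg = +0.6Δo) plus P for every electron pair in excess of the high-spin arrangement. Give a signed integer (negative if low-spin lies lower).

High-spin: t₂g³ eg¹, CFSE = -0.6Δo = -194 kJ/mol.
For low-spin the configuration is t₂g⁴ eg⁰: orbital energy -1.6 × 323 = -517 kJ/mol, and 1 additional pair relative to high-spin adds 344 kJ/mol, giving -173 kJ/mol.
E(LS) − E(HS) = -173 − (-194) = 21 kJ/mol.

21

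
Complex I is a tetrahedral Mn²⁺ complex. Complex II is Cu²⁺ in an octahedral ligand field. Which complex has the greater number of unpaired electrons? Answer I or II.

I: Mn is in group 7, so Mn²⁺ is d⁵ (7 − 2 = 5); With tetrahedral geometry the complex is necessarily high-spin; e² t₂³ → 5 unpaired.
II: Group 11 minus oxidation state +2 gives a d⁹ configuration for Cu²⁺; t₂g⁶ eg³ → 1 unpaired.
So I has more unpaired electrons.

I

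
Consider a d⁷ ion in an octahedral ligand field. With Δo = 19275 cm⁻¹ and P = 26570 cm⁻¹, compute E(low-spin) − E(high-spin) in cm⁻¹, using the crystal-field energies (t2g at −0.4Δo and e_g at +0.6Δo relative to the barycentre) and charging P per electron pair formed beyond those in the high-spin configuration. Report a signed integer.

7295

High-spin: t2g^5 e_g^2, CFSE = -0.8Δo = -15420 cm⁻¹.
Low-spin t2g^6 e_g^1 gives -1.8Δo = -34695 cm⁻¹, but forming 1 extra pair costs 1P = 26570 cm⁻¹, so E(LS) = -34695 + 26570 = -8125 cm⁻¹.
The difference is -8125 − (-15420) = 7295 cm⁻¹, so high-spin lies lower.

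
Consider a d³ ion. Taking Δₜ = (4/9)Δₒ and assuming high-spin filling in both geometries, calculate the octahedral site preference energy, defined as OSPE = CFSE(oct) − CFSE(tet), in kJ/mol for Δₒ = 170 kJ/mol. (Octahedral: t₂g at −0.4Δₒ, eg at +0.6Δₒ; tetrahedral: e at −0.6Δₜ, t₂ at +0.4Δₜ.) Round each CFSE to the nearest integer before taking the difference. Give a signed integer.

-144

Octahedral high-spin t₂g³ eg⁰: CFSE = -1.2 × 170 = -204 kJ/mol.
Tetrahedral: e² t₂¹, CFSE = 2(−0.6) + 1(+0.4) = -0.8Δₜ = -0.8 × (4/9) × 170 = -60 kJ/mol.
Subtracting, OSPE = -204 − (-60) = -144 kJ/mol.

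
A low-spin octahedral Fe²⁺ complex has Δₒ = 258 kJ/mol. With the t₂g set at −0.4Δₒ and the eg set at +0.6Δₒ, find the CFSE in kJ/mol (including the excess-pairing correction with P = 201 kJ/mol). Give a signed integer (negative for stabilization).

Fe sits in group 8; removing 2 electrons leaves Fe²⁺ with 8 − 2 = 6 d electrons.
Configuration: t₂g⁶ eg⁰.
The orbital stabilization is -2.4Δₒ = -2.4 × 258 = -619 kJ/mol.
Relative to high-spin t₂g⁴ eg² (1 paired), the low-spin configuration has 2 additional pairs, contributing +2 × 201 = +402 kJ/mol.
Overall CFSE = -619 + 402 = -217 kJ/mol.

-217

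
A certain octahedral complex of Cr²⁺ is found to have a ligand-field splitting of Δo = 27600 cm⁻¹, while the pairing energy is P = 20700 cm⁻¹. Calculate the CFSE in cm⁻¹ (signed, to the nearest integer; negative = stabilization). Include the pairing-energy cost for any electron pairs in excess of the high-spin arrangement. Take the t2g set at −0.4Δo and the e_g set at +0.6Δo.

-23460

Cr sits in group 6; removing 2 electrons leaves Cr²⁺ with 6 − 2 = 4 d electrons.
With Δo > P the complex is low-spin.
That gives t2g^4 e_g^0.
Orbital CFSE = -1.6Δo = -1.6 × 27600 = -44160 cm⁻¹.
Excess pairs vs high-spin: 1 − 0 = 1; pairing cost = +20700 cm⁻¹.
Net CFSE = -44160 + 20700 = -23460 cm⁻¹.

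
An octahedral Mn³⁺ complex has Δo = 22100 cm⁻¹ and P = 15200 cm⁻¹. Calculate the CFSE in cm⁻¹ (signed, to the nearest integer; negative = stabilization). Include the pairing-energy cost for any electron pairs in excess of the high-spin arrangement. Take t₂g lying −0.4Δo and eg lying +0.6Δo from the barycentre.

-20160

Group 7 minus oxidation state +3 gives a d⁴ configuration for Mn³⁺.
With Δo > P the complex is low-spin.
That gives t₂g⁴ eg⁰.
Orbital CFSE = -1.6Δo = -1.6 × 22100 = -35360 cm⁻¹.
Excess pairs vs high-spin: 1 − 0 = 1; pairing cost = +15200 cm⁻¹.
Net CFSE = -35360 + 15200 = -20160 cm⁻¹.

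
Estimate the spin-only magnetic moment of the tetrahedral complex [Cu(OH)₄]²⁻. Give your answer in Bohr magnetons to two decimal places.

1.73 Bohr magnetons

Each OH⁻ contributes -1; 4 × (-1) = -4. With overall charge -2, Cu is in the +2 oxidation state.
Cu sits in group 11; removing 2 electrons leaves Cu²⁺ with 11 − 2 = 9 d electrons.
Tetrahedral fields are weak (Δₜ ≈ 4/9 Δₒ), so electrons fill high-spin.
Configuration: e⁴ t₂⁵ → 1 unpaired electron.
μ(spin-only) = √[1(1+2)] = √3 ≈ 1.73 Bohr magnetons.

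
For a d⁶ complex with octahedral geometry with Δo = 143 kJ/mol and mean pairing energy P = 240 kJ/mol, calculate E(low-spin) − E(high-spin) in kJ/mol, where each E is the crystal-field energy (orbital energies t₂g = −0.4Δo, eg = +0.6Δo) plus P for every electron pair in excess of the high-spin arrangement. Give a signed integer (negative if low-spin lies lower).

In the high-spin limit (t₂g⁴ eg²) the orbital term is -0.4Δo = -57 kJ/mol, with no excess pairing.
Low-spin t₂g⁶ eg⁰ gives -2.4Δo = -343 kJ/mol, but forming 2 extra pairs costs 2P = 480 kJ/mol, so E(LS) = -343 + 480 = 137 kJ/mol.
The difference is 137 − (-57) = 194 kJ/mol, so high-spin lies lower.

194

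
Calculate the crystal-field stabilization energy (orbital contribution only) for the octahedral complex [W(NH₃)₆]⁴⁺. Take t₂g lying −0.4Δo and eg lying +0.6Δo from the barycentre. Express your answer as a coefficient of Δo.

-0.8 Δo

NH₃ is neutral, so the +4 overall charge sits on W: oxidation state +4.
W⁴⁺: group 6, so d-count = 6 − 4 = 2.
For octahedral d² the high- and low-spin configurations coincide.
Configuration: t₂g² eg⁰.
CFSE = 2(-0.4Δo) + 0(0.6Δo) = -0.8Δo + 0.0Δo = -0.8Δo.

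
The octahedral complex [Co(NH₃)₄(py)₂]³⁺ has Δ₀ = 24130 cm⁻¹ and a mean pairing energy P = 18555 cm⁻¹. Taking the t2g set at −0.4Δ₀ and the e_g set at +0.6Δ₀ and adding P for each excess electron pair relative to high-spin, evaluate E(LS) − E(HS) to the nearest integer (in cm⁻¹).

-11150

Ligand charges: 4×(+0) from NH₃ and 2×(+0) from py sum to +0; with overall charge +3, Co is +3.
Group 9 minus oxidation state +3 gives a d⁶ configuration for Co³⁺.
In the high-spin limit (t2g^4 e_g^2) the orbital term is -0.4Δ₀ = -9652 cm⁻¹, with no excess pairing.
For low-spin the configuration is t2g^6 e_g^0: orbital energy -2.4 × 24130 = -57912 cm⁻¹, and 2 additional pairs relative to high-spin add 37110 cm⁻¹, giving -20802 cm⁻¹.
The difference is -20802 − (-9652) = -11150 cm⁻¹, so low-spin lies lower.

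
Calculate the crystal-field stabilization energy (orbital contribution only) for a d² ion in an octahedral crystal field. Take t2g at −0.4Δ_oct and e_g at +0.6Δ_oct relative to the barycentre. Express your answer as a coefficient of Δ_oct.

Configuration: t2g^2 e_g^0.
CFSE = 2(-0.4Δ_oct) + 0(0.6Δ_oct) = -0.8Δ_oct + 0.0Δ_oct = -0.8Δ_oct.

-0.8 Δ_oct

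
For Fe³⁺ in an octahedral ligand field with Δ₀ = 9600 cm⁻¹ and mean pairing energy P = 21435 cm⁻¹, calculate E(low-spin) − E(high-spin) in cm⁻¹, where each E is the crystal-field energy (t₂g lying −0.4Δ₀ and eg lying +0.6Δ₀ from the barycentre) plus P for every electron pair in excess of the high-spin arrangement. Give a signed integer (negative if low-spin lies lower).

23670

Fe is in group 8, so Fe³⁺ is d⁵ (8 − 3 = 5).
High-spin d⁵ fills as t₂g³ eg² with CFSE 3(−0.4) + 2(+0.6) = 0.0Δ₀ = 0 cm⁻¹.
Low-spin t₂g⁵ eg⁰ gives -2.0Δ₀ = -19200 cm⁻¹, but forming 2 extra pairs costs 2P = 42870 cm⁻¹, so E(LS) = -19200 + 42870 = 23670 cm⁻¹.
Thus E(LS) − E(HS) = 23670 cm⁻¹.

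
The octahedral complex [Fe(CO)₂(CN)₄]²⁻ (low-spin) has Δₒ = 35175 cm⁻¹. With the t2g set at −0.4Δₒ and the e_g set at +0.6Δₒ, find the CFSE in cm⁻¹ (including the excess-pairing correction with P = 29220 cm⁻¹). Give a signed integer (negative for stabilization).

-25980

Ligand charges: 2×(+0) from CO and 4×(-1) from CN⁻ sum to -4; with overall charge -2, Fe is +2.
Fe²⁺: group 8, so d-count = 8 − 2 = 6.
Electron filling gives t2g^6 e_g^0.
Orbital CFSE = 6(-0.4) + 0(0.6) = -2.4Δₒ = -2.4 × 35175 = -84420 cm⁻¹.
Pairing penalty: 3 pairs vs 1 in the high-spin reference → 2 extra × P = 58440 cm⁻¹.
Net CFSE = -84420 + 58440 = -25980 cm⁻¹.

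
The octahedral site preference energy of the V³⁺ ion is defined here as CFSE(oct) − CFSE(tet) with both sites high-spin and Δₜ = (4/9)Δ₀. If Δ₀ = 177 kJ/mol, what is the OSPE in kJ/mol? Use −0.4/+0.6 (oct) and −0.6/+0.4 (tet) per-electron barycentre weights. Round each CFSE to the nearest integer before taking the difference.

-48

V is in group 5, so V³⁺ is d² (5 − 3 = 2).
In an octahedral site d² (HS) is t2g^2 e_g^0, giving CFSE(oct) = -0.8Δ₀ = -142 kJ/mol.
In a tetrahedral site the filling is e^2 t2^0: CFSE(tet) = -1.2Δₜ = -1.2 × (4/9)(177) = -94 kJ/mol.
OSPE = CFSE(oct) − CFSE(tet) = -142 − (-94) = -48 kJ/mol.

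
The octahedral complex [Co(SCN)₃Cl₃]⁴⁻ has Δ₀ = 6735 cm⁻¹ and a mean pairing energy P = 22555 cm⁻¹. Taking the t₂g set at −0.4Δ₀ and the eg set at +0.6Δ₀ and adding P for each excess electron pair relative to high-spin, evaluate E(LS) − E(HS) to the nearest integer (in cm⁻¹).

Ligand charges: 3×(-1) from SCN⁻ and 3×(-1) from Cl⁻ sum to -6; with overall charge -4, Co is +2.
Co sits in group 9; removing 2 electrons leaves Co²⁺ with 9 − 2 = 7 d electrons.
High-spin: t₂g⁵ eg², CFSE = -0.8Δ₀ = -5388 cm⁻¹.
Low-spin t₂g⁶ eg¹ gives -1.8Δ₀ = -12123 cm⁻¹, but forming 1 extra pair costs 1P = 22555 cm⁻¹, so E(LS) = -12123 + 22555 = 10432 cm⁻¹.
E(LS) − E(HS) = 10432 − (-5388) = 15820 cm⁻¹.

15820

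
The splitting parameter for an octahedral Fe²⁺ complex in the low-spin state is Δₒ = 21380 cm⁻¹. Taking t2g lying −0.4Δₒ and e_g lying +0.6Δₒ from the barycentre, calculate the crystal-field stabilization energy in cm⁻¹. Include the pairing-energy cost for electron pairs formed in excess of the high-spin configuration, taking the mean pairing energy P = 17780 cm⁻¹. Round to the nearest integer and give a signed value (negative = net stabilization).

-15752

Fe²⁺: group 8, so d-count = 8 − 2 = 6.
Configuration: t2g^6 e_g^0.
CFSE(orbital) = 6×(-0.4Δₒ) + 0×(0.6Δₒ) = -2.4Δₒ; with Δₒ = 21380 cm⁻¹ that is -51312 cm⁻¹.
Pairing penalty: 3 pairs vs 1 in the high-spin reference → 2 extra × P = 35560 cm⁻¹.
Overall CFSE = -51312 + 35560 = -15752 cm⁻¹.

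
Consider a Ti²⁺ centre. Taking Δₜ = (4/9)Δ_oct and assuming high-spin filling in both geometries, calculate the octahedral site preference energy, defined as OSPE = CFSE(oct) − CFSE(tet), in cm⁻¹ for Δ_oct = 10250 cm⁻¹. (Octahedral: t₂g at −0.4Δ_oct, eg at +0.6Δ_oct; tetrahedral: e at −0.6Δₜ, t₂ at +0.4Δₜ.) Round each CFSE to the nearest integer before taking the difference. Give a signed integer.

-2733

Ti is in group 4, so Ti²⁺ is d² (4 − 2 = 2).
Octahedral high-spin t2g^2 e_g^0: CFSE = -0.8 × 10250 = -8200 cm⁻¹.
In a tetrahedral site the filling is e^2 t2^0: CFSE(tet) = -1.2Δₜ = -1.2 × (4/9)(10250) = -5467 cm⁻¹.
OSPE = CFSE(oct) − CFSE(tet) = -8200 − (-5467) = -2733 cm⁻¹.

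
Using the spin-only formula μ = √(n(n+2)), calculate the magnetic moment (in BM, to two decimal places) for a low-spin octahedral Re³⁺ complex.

Re sits in group 7; removing 3 electrons leaves Re³⁺ with 7 − 3 = 4 d electrons.
Configuration: t2g^4 e_g^0 → 2 unpaired electrons.
μ(spin-only) = √[2(2+2)] = √8 ≈ 2.83 BM.

2.83 BM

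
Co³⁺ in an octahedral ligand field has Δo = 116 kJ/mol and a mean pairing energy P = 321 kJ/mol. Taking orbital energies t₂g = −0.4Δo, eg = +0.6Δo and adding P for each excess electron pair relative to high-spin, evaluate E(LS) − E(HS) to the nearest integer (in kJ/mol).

410

Co sits in group 9; removing 3 electrons leaves Co³⁺ with 9 − 3 = 6 d electrons.
High-spin: t₂g⁴ eg², CFSE = -0.4Δo = -46 kJ/mol.
For low-spin the configuration is t₂g⁶ eg⁰: orbital energy -2.4 × 116 = -278 kJ/mol, and 2 additional pairs relative to high-spin add 642 kJ/mol, giving 364 kJ/mol.
E(LS) − E(HS) = 364 − (-46) = 410 kJ/mol.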